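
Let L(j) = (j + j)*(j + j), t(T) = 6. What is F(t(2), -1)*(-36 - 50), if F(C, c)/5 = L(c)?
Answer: -1720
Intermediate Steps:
L(j) = 4*j² (L(j) = (2*j)*(2*j) = 4*j²)
F(C, c) = 20*c² (F(C, c) = 5*(4*c²) = 20*c²)
F(t(2), -1)*(-36 - 50) = (20*(-1)²)*(-36 - 50) = (20*1)*(-86) = 20*(-86) = -1720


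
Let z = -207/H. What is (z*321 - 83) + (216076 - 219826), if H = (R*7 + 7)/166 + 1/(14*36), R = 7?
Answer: -2834020339/14195 ≈ -1.9965e+5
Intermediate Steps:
H = 14195/41832 (H = (7*7 + 7)/166 + 1/(14*36) = (49 + 7)*(1/166) + (1/14)*(1/36) = 56*(1/166) + 1/504 = 28/83 + 1/504 = 14195/41832 ≈ 0.33933)
z = -8659224/14195 (z = -207/14195/41832 = -207*41832/14195 = -8659224/14195 ≈ -610.02)
(z*321 - 83) + (216076 - 219826) = (-8659224/14195*321 - 83) + (216076 - 219826) = (-2779610904/14195 - 83) - 3750 = -2780789089/14195 - 3750 = -2834020339/14195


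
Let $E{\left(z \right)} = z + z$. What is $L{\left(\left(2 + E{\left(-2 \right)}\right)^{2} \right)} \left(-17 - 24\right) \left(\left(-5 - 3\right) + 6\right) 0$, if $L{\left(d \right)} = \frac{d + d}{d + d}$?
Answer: $0$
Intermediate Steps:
$E{\left(z \right)} = 2 z$
$L{\left(d \right)} = 1$ ($L{\left(d \right)} = \frac{2 d}{2 d} = 2 d \frac{1}{2 d} = 1$)
$L{\left(\left(2 + E{\left(-2 \right)}\right)^{2} \right)} \left(-17 - 24\right) \left(\left(-5 - 3\right) + 6\right) 0 = 1 \left(-17 - 24\right) \left(\left(-5 - 3\right) + 6\right) 0 = 1 \left(-17 - 24\right) \left(-8 + 6\right) 0 = 1 \left(-41\right) \left(\left(-2\right) 0\right) = \left(-41\right) 0 = 0$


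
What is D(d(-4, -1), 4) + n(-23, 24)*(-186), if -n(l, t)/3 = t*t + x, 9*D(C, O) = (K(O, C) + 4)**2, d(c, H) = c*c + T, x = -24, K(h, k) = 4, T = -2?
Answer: 2772208/9 ≈ 3.0802e+5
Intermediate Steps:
d(c, H) = -2 + c**2 (d(c, H) = c*c - 2 = c**2 - 2 = -2 + c**2)
D(C, O) = 64/9 (D(C, O) = (4 + 4)**2/9 = (1/9)*8**2 = (1/9)*64 = 64/9)
n(l, t) = 72 - 3*t**2 (n(l, t) = -3*(t*t - 24) = -3*(t**2 - 24) = -3*(-24 + t**2) = 72 - 3*t**2)
D(d(-4, -1), 4) + n(-23, 24)*(-186) = 64/9 + (72 - 3*24**2)*(-186) = 64/9 + (72 - 3*576)*(-186) = 64/9 + (72 - 1728)*(-186) = 64/9 - 1656*(-186) = 64/9 + 308016 = 2772208/9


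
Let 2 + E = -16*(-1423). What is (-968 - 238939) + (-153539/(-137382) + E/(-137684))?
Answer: -567236956711144/2364412911 ≈ -2.3991e+5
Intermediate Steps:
E = 22766 (E = -2 - 16*(-1423) = -2 + 22768 = 22766)
(-968 - 238939) + (-153539/(-137382) + E/(-137684)) = (-968 - 238939) + (-153539/(-137382) + 22766/(-137684)) = -239907 + (-153539*(-1/137382) + 22766*(-1/137684)) = -239907 + (153539/137382 - 11383/68842) = -239907 + 2251528133/2364412911 = -567236956711144/2364412911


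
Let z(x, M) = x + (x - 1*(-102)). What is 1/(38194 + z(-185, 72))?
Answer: 1/37926 ≈ 2.6367e-5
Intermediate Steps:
z(x, M) = 102 + 2*x (z(x, M) = x + (x + 102) = x + (102 + x) = 102 + 2*x)
1/(38194 + z(-185, 72)) = 1/(38194 + (102 + 2*(-185))) = 1/(38194 + (102 - 370)) = 1/(38194 - 268) = 1/37926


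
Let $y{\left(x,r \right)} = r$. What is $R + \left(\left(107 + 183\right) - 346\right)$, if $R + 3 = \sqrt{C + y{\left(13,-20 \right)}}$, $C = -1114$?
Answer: $-59 + 9 i \sqrt{14} \approx -59.0 + 33.675 i$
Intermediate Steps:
$R = -3 + 9 i \sqrt{14}$ ($R = -3 + \sqrt{-1114 - 20} = -3 + \sqrt{-1134} = -3 + 9 i \sqrt{14} \approx -3.0 + 33.675 i$)
$R + \left(\left(107 + 183\right) - 346\right) = \left(-3 + 9 i \sqrt{14}\right) + \left(\left(107 + 183\right) - 346\right) = \left(-3 + 9 i \sqrt{14}\right) + \left(290 - 346\right) = \left(-3 + 9 i \sqrt{14}\right) - 56 = -59 + 9 i \sqrt{14}$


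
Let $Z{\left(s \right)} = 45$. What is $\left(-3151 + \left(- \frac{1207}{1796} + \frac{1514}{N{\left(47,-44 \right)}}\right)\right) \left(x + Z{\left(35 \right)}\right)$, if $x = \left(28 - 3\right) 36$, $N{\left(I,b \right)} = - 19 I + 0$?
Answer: $- \frac{4779298776735}{1603828} \approx -2.9799 \cdot 10^{6}$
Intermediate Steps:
$N{\left(I,b \right)} = - 19 I$
$x = 900$ ($x = 25 \cdot 36 = 900$)
$\left(-3151 + \left(- \frac{1207}{1796} + \frac{1514}{N{\left(47,-44 \right)}}\right)\right) \left(x + Z{\left(35 \right)}\right) = \left(-3151 + \left(- \frac{1207}{1796} + \frac{1514}{\left(-19\right) 47}\right)\right) \left(900 + 45\right) = \left(-3151 + \left(\left(-1207\right) \frac{1}{1796} + \frac{1514}{-893}\right)\right) 945 = \left(-3151 + \left(- \frac{1207}{1796} + 1514 \left(- \frac{1}{893}\right)\right)\right) 945 = \left(-3151 - \frac{3796995}{1603828}\right) 945 = \left(- \frac{5057459023}{1603828}\right) 945 = - \frac{4779298776735}{1603828}$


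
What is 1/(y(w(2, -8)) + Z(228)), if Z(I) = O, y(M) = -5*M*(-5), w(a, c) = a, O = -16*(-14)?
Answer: 1/274 ≈ 0.0036496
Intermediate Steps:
O = 224
y(M) = 25*M
Z(I) = 224
1/(y(w(2, -8)) + Z(228)) = 1/(25*2 + 224) = 1/(50 + 224) = 1/274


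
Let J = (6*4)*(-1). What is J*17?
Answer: -408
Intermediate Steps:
J = -24 (J = 24*(-1) = -24)
J*17 = -24*17 = -408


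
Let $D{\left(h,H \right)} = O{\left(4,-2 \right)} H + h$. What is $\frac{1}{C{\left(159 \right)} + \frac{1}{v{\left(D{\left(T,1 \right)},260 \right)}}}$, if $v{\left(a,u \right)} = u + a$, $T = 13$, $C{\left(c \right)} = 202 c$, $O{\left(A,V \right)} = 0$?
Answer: $\frac{273}{8768215} \approx 3.1135 \cdot 10^{-5}$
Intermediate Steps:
$D{\left(h,H \right)} = h$ ($D{\left(h,H \right)} = 0 H + h = 0 + h = h$)
$v{\left(a,u \right)} = a + u$
$\frac{1}{C{\left(159 \right)} + \frac{1}{v{\left(D{\left(T,1 \right)},260 \right)}}} = \frac{1}{202 \cdot 159 + \frac{1}{13 + 260}} = \frac{1}{32118 + \frac{1}{273}} = \frac{1}{\frac{8768215}{273}} = \frac{273}{8768215}$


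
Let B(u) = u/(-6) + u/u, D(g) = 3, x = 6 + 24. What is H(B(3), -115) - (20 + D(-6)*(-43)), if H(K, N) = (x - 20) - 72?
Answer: 47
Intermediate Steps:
x = 30
B(u) = 1 - u/6 (B(u) = u*(-1/6) + 1 = -u/6 + 1 = 1 - u/6)
H(K, N) = -62 (H(K, N) = (30 - 20) - 72 = 10 - 72 = -62)
H(B(3), -115) - (20 + D(-6)*(-43)) = -62 - (20 + 3*(-43)) = -62 - (20 - 129) = -62 - 1*(-109) = -62 + 109 = 47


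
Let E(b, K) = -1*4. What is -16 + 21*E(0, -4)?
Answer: -100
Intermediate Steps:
E(b, K) = -4
-16 + 21*E(0, -4) = -16 + 21*(-4) = -16 - 84 = -100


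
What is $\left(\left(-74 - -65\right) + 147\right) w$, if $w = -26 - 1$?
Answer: $-3726$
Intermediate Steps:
$w = -27$ ($w = -26 - 1 = -27$)
$\left(\left(-74 - -65\right) + 147\right) w = \left(\left(-74 - -65\right) + 147\right) \left(-27\right) = \left(\left(-74 + 65\right) + 147\right) \left(-27\right) = \left(-9 + 147\right) \left(-27\right) = 138 \left(-27\right) = -3726$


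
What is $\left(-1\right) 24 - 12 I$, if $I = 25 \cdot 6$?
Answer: $-1824$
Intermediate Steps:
$I = 150$
$\left(-1\right) 24 - 12 I = \left(-1\right) 24 - 1800 = -24 - 1800 = -1824$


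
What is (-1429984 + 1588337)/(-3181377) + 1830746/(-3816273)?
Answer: -714290166179/1349000349769 ≈ -0.52950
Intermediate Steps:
(-1429984 + 1588337)/(-3181377) + 1830746/(-3816273) = 158353*(-1/3181377) + 1830746*(-1/3816273) = -158353/3181377 - 1830746/3816273 = -714290166179/1349000349769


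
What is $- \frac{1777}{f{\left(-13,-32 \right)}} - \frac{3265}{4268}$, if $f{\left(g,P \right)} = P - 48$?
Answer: $\frac{1830759}{85360} \approx 21.448$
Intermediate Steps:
$f{\left(g,P \right)} = -48 + P$
$- \frac{1777}{f{\left(-13,-32 \right)}} - \frac{3265}{4268} = - \frac{1777}{-48 - 32} - \frac{3265}{4268} = - \frac{1777}{-80} - \frac{3265}{4268} = \left(-1777\right) \left(- \frac{1}{80}\right) - \frac{3265}{4268} = \frac{1777}{80} - \frac{3265}{4268} = \frac{1830759}{85360}$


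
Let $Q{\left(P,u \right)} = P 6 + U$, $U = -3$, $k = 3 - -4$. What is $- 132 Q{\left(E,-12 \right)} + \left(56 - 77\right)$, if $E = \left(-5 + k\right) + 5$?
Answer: $-5169$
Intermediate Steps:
$k = 7$ ($k = 3 + 4 = 7$)
$E = 7$ ($E = \left(-5 + 7\right) + 5 = 2 + 5 = 7$)
$Q{\left(P,u \right)} = -3 + 6 P$ ($Q{\left(P,u \right)} = P 6 - 3 = 6 P - 3 = -3 + 6 P$)
$- 132 Q{\left(E,-12 \right)} + \left(56 - 77\right) = - 132 \left(-3 + 6 \cdot 7\right) + \left(56 - 77\right) = - 132 \left(-3 + 42\right) - 21 = \left(-132\right) 39 - 21 = -5148 - 21 = -5169$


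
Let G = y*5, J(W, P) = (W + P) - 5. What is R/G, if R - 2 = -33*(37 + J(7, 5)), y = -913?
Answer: 290/913 ≈ 0.31763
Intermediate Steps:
J(W, P) = -5 + P + W (J(W, P) = (P + W) - 5 = -5 + P + W)
R = -1450 (R = 2 - 33*(37 + (-5 + 5 + 7)) = 2 - 33*(37 + 7) = 2 - 33*44 = 2 - 1452 = -1450)
G = -4565 (G = -913*5 = -4565)
R/G = -1450/(-4565) = -1450*(-1/4565) = 290/913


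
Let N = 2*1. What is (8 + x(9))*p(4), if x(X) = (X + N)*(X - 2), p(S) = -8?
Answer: -680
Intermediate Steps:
N = 2
x(X) = (-2 + X)*(2 + X) (x(X) = (X + 2)*(X - 2) = (2 + X)*(-2 + X) = (-2 + X)*(2 + X))
(8 + x(9))*p(4) = (8 + (-4 + 9**2))*(-8) = (8 + (-4 + 81))*(-8) = (8 + 77)*(-8) = 85*(-8) = -680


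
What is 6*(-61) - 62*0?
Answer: -366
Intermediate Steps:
6*(-61) - 62*0 = -366 + 0 = -366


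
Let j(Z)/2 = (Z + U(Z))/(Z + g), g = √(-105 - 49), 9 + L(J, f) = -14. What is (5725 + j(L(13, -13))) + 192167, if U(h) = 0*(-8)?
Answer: 135161294/683 + 46*I*√154/683 ≈ 1.9789e+5 + 0.83579*I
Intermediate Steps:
L(J, f) = -23 (L(J, f) = -9 - 14 = -23)
U(h) = 0
g = I*√154 (g = √(-154) = I*√154 ≈ 12.41*I)
j(Z) = 2*Z/(Z + I*√154) (j(Z) = 2*((Z + 0)/(Z + I*√154)) = 2*(Z/(Z + I*√154)) = 2*Z/(Z + I*√154))
(5725 + j(L(13, -13))) + 192167 = (5725 + 2*(-23)/(-23 + I*√154)) + 192167 = (5725 - 46/(-23 + I*√154)) + 192167 = 197892 - 46/(-23 + I*√154)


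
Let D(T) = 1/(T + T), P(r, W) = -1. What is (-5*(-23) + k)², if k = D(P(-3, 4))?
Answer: 52441/4 ≈ 13110.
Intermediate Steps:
D(T) = 1/(2*T)
k = -½ (k = (½)/(-1) = (½)*(-1) = -½ ≈ -0.50000)
(-5*(-23) + k)² = (-5*(-23) - ½)² = (115 - ½)² = (229/2)² = 52441/4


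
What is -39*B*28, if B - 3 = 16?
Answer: -20748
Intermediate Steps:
B = 19 (B = 3 + 16 = 19)
-39*B*28 = -39*19*28 = -741*28 = -20748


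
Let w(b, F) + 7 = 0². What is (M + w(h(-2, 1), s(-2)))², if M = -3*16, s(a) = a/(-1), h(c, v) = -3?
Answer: 3025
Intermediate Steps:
s(a) = -a (s(a) = a*(-1) = -a)
M = -48
w(b, F) = -7 (w(b, F) = -7 + 0² = -7 + 0 = -7)
(M + w(h(-2, 1), s(-2)))² = (-48 - 7)² = (-55)² = 3025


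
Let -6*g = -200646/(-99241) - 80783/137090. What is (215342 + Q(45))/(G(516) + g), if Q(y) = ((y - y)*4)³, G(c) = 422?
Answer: 17578301164811880/34428240508643 ≈ 510.58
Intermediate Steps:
g = -19489574437/81629692140 (g = -(-200646/(-99241) - 80783/137090)/6 = -(-200646*(-1/99241) - 80783*1/137090)/6 = -(200646/99241 - 80783/137090)/6 = -⅙*19489574437/13604948690 = -19489574437/81629692140 ≈ -0.23876)
Q(y) = 0 (Q(y) = (0*4)³ = 0³ = 0)
(215342 + Q(45))/(G(516) + g) = (215342 + 0)/(422 - 19489574437/81629692140) = 215342/(34428240508643/81629692140) = 215342*(81629692140/34428240508643) = 17578301164811880/34428240508643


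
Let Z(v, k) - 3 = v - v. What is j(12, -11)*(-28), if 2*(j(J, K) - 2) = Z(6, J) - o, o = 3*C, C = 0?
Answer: -98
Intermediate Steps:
o = 0 (o = 3*0 = 0)
Z(v, k) = 3 (Z(v, k) = 3 + (v - v) = 3 + 0 = 3)
j(J, K) = 7/2 (j(J, K) = 2 + (3 - 1*0)/2 = 2 + (3 + 0)/2 = 2 + (½)*3 = 2 + 3/2 = 7/2)
j(12, -11)*(-28) = (7/2)*(-28) = -98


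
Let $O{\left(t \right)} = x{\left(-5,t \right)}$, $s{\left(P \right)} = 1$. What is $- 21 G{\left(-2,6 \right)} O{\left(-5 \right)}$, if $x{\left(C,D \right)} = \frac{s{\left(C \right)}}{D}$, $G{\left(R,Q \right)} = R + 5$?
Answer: $\frac{63}{5} \approx 12.6$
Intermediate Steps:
$G{\left(R,Q \right)} = 5 + R$
$x{\left(C,D \right)} = \frac{1}{D}$ ($x{\left(C,D \right)} = 1 \frac{1}{D} = \frac{1}{D}$)
$O{\left(t \right)} = \frac{1}{t}$
$- 21 G{\left(-2,6 \right)} O{\left(-5 \right)} = \frac{\left(-21\right) \left(5 - 2\right)}{-5} = \left(-21\right) 3 \left(- \frac{1}{5}\right) = \left(-63\right) \left(- \frac{1}{5}\right) = \frac{63}{5}$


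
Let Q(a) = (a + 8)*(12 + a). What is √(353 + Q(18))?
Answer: √1133 ≈ 33.660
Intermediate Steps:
Q(a) = (8 + a)*(12 + a)
√(353 + Q(18)) = √(353 + (96 + 18² + 20*18)) = √(353 + (96 + 324 + 360)) = √(353 + 780) = √1133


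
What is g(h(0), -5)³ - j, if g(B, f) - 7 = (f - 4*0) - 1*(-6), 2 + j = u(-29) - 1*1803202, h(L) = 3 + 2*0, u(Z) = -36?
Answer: 1803752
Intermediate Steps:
h(L) = 3 (h(L) = 3 + 0 = 3)
j = -1803240 (j = -2 + (-36 - 1*1803202) = -2 + (-36 - 1803202) = -2 - 1803238 = -1803240)
g(B, f) = 13 + f (g(B, f) = 7 + ((f - 4*0) - 1*(-6)) = 7 + ((f + 0) + 6) = 7 + (f + 6) = 7 + (6 + f) = 13 + f)
g(h(0), -5)³ - j = (13 - 5)³ - 1*(-1803240) = 8³ + 1803240 = 512 + 1803240 = 1803752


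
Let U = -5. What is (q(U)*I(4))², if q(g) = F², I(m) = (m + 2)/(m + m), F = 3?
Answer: 729/16 ≈ 45.563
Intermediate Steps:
I(m) = (2 + m)/(2*m) (I(m) = (2 + m)/((2*m)) = (2 + m)*(1/(2*m)) = (2 + m)/(2*m))
q(g) = 9 (q(g) = 3² = 9)
(q(U)*I(4))² = (9*((½)*(2 + 4)/4))² = (9*((½)*(¼)*6))² = (9*(¾))² = (27/4)² = 729/16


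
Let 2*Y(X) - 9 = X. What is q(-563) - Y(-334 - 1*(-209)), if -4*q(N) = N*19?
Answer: 10929/4 ≈ 2732.3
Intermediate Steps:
Y(X) = 9/2 + X/2
q(N) = -19*N/4 (q(N) = -N*19/4 = -19*N/4)
q(-563) - Y(-334 - 1*(-209)) = -19/4*(-563) - (9/2 + (-334 - 1*(-209))/2) = 10697/4 - (9/2 + (-334 + 209)/2) = 10697/4 - (9/2 + (½)*(-125)) = 10697/4 - (9/2 - 125/2) = 10697/4 - 1*(-58) = 10697/4 + 58 = 10929/4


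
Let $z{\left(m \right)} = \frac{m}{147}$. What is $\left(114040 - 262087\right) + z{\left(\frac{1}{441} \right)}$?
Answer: $- \frac{9597442868}{64827} \approx -1.4805 \cdot 10^{5}$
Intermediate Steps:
$z{\left(m \right)} = \frac{m}{147}$ ($z{\left(m \right)} = m \frac{1}{147} = \frac{m}{147}$)
$\left(114040 - 262087\right) + z{\left(\frac{1}{441} \right)} = \left(114040 - 262087\right) + \frac{1}{147 \cdot 441} = -148047 + \frac{1}{147} \cdot \frac{1}{441} = -148047 + \frac{1}{64827} = - \frac{9597442868}{64827}$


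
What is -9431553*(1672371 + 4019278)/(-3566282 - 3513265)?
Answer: 17893696400299/2359849 ≈ 7.5826e+6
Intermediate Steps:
-9431553*(1672371 + 4019278)/(-3566282 - 3513265) = -9431553/((-7079547/5691649)) = -9431553/((-7079547*1/5691649)) = -9431553/(-7079547/5691649) = -9431553*(-5691649/7079547) = 17893696400299/2359849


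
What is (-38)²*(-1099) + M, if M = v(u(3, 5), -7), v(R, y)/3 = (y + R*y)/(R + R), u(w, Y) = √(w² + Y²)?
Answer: -3173933/2 - 21*√34/68 ≈ -1.5870e+6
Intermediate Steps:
u(w, Y) = √(Y² + w²)
v(R, y) = 3*(y + R*y)/(2*R) (v(R, y) = 3*((y + R*y)/(R + R)) = 3*((y + R*y)/((2*R))) = 3*((y + R*y)*(1/(2*R))) = 3*((y + R*y)/(2*R)) = 3*(y + R*y)/(2*R))
M = -21*√34*(1 + √34)/68 (M = (3/2)*(-7)*(1 + √(5² + 3²))/√(5² + 3²) = (3/2)*(-7)*(1 + √(25 + 9))/√(25 + 9) = (3/2)*(-7)*(1 + √34)/√34 = (3/2)*(-7)*(√34/34)*(1 + √34) = -21*√34*(1 + √34)/68 ≈ -12.301)
(-38)²*(-1099) + M = (-38)²*(-1099) + (-21/2 - 21*√34/68) = 1444*(-1099) + (-21/2 - 21*√34/68) = -1586956 + (-21/2 - 21*√34/68) = -3173933/2 - 21*√34/68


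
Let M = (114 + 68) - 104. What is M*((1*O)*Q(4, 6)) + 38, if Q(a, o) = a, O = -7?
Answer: -2146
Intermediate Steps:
M = 78 (M = 182 - 104 = 78)
M*((1*O)*Q(4, 6)) + 38 = 78*((1*(-7))*4) + 38 = 78*(-7*4) + 38 = 78*(-28) + 38 = -2184 + 38 = -2146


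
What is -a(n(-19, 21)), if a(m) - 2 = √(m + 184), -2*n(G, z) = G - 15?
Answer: -2 - √201 ≈ -16.177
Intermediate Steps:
n(G, z) = 15/2 - G/2 (n(G, z) = -(G - 15)/2 = -(-15 + G)/2 = 15/2 - G/2)
a(m) = 2 + √(184 + m) (a(m) = 2 + √(m + 184) = 2 + √(184 + m))
-a(n(-19, 21)) = -(2 + √(184 + (15/2 - ½*(-19)))) = -(2 + √(184 + (15/2 + 19/2))) = -(2 + √(184 + 17)) = -(2 + √201) = -2 - √201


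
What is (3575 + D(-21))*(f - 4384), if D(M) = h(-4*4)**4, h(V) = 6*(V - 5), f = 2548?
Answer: -462765546036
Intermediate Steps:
h(V) = -30 + 6*V (h(V) = 6*(-5 + V) = -30 + 6*V)
D(M) = 252047376 (D(M) = (-30 + 6*(-4*4))**4 = (-30 + 6*(-16))**4 = (-30 - 96)**4 = (-126)**4 = 252047376)
(3575 + D(-21))*(f - 4384) = (3575 + 252047376)*(2548 - 4384) = 252050951*(-1836) = -462765546036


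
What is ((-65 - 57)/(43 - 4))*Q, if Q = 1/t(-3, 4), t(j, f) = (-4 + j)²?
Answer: -122/1911 ≈ -0.063841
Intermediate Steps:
Q = 1/49 (Q = 1/((-4 - 3)²) = 1/((-7)²) = 1/49 ≈ 0.020408)
((-65 - 57)/(43 - 4))*Q = ((-65 - 57)/(43 - 4))*(1/49) = -122/39*(1/49) = -122*1/39*(1/49) = -122/39*1/49 = -122/1911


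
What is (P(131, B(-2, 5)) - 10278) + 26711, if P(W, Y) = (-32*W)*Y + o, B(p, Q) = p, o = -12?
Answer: 24805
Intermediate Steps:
P(W, Y) = -12 - 32*W*Y (P(W, Y) = (-32*W)*Y - 12 = -32*W*Y - 12 = -12 - 32*W*Y)
(P(131, B(-2, 5)) - 10278) + 26711 = ((-12 - 32*131*(-2)) - 10278) + 26711 = ((-12 + 8384) - 10278) + 26711 = (8372 - 10278) + 26711 = -1906 + 26711 = 24805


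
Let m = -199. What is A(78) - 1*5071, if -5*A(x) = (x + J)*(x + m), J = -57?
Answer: -22814/5 ≈ -4562.8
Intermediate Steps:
A(x) = -(-199 + x)*(-57 + x)/5 (A(x) = -(x - 57)*(x - 199)/5 = -(-57 + x)*(-199 + x)/5 = -(-199 + x)*(-57 + x)/5)
A(78) - 1*5071 = (-11343/5 - ⅕*78² + (256/5)*78) - 1*5071 = (-11343/5 - ⅕*6084 + 19968/5) - 5071 = (-11343/5 - 6084/5 + 19968/5) - 5071 = 2541/5 - 5071 = -22814/5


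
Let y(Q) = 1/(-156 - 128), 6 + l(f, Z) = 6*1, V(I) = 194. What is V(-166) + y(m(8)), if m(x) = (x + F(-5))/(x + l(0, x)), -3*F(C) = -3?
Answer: 55095/284 ≈ 194.00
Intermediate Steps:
F(C) = 1 (F(C) = -⅓*(-3) = 1)
l(f, Z) = 0 (l(f, Z) = -6 + 6*1 = -6 + 6 = 0)
m(x) = (1 + x)/x (m(x) = (x + 1)/(x + 0) = (1 + x)/x)
y(Q) = -1/284 (y(Q) = 1/(-284) = -1/284)
V(-166) + y(m(8)) = 194 - 1/284 = 55095/284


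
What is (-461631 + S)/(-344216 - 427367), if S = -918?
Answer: 462549/771583 ≈ 0.59948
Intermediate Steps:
(-461631 + S)/(-344216 - 427367) = (-461631 - 918)/(-344216 - 427367) = -462549/(-771583) = -462549*(-1/771583) = 462549/771583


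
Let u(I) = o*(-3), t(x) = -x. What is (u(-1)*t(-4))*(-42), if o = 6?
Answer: 3024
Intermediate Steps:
u(I) = -18 (u(I) = 6*(-3) = -18)
(u(-1)*t(-4))*(-42) = -(-18)*(-4)*(-42) = -18*4*(-42) = -72*(-42) = 3024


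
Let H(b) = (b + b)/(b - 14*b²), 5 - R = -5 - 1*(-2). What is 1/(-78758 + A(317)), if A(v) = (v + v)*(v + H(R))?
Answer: 111/13565152 ≈ 8.1827e-6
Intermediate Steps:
R = 8 (R = 5 - (-5 - 1*(-2)) = 5 - (-5 + 2) = 5 - 1*(-3) = 5 + 3 = 8)
H(b) = 2*b/(b - 14*b²) (H(b) = (2*b)/(b - 14*b²) = 2*b/(b - 14*b²))
A(v) = 2*v*(-2/111 + v) (A(v) = (v + v)*(v - 2/(-1 + 14*8)) = (2*v)*(v - 2/(-1 + 112)) = (2*v)*(v - 2/111) = (2*v)*(-2/111 + v) = 2*v*(-2/111 + v))
1/(-78758 + A(317)) = 1/(-78758 + (2/111)*317*(-2 + 111*317)) = 1/(-78758 + (2/111)*317*(-2 + 35187)) = 1/(-78758 + (2/111)*317*35185) = 1/(-78758 + 22307290/111) = 1/(13565152/111) = 111/13565152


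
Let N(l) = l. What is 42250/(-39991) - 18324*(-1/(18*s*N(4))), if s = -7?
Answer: -2992417/79982 ≈ -37.414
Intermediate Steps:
42250/(-39991) - 18324*(-1/(18*s*N(4))) = 42250/(-39991) - 18324/(-7*(-18)*4) = 42250*(-1/39991) - 18324/(126*4) = -42250/39991 - 18324/504 = -42250/39991 - 18324*1/504 = -42250/39991 - 509/14 = -2992417/79982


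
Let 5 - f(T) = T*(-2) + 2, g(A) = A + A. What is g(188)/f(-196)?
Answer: -376/389 ≈ -0.96658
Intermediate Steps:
g(A) = 2*A
f(T) = 3 + 2*T (f(T) = 5 - (T*(-2) + 2) = 5 - (-2*T + 2) = 5 - (2 - 2*T) = 5 + (-2 + 2*T) = 3 + 2*T)
g(188)/f(-196) = (2*188)/(3 + 2*(-196)) = 376/(3 - 392) = 376/(-389) = 376*(-1/389) = -376/389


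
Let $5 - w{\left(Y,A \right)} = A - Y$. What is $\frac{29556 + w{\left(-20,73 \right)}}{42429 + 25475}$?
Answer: $\frac{7367}{16976} \approx 0.43397$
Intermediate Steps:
$w{\left(Y,A \right)} = 5 + Y - A$ ($w{\left(Y,A \right)} = 5 - \left(A - Y\right) = 5 + Y - A$)
$\frac{29556 + w{\left(-20,73 \right)}}{42429 + 25475} = \frac{29556 - 88}{42429 + 25475} = \frac{29556 - 88}{67904} = \left(29556 - 88\right) \frac{1}{67904} = 29468 \cdot \frac{1}{67904} = \frac{7367}{16976}$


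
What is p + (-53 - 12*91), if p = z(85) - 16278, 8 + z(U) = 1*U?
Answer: -17346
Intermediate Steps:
z(U) = -8 + U (z(U) = -8 + 1*U = -8 + U)
p = -16201 (p = (-8 + 85) - 16278 = 77 - 16278 = -16201)
p + (-53 - 12*91) = -16201 + (-53 - 12*91) = -16201 + (-53 - 1092) = -16201 - 1145 = -17346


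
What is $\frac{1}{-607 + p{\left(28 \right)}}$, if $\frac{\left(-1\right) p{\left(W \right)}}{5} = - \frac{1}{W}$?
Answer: $- \frac{28}{16991} \approx -0.0016479$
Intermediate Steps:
$p{\left(W \right)} = \frac{5}{W}$ ($p{\left(W \right)} = - 5 \left(- \frac{1}{W}\right) = \frac{5}{W}$)
$\frac{1}{-607 + p{\left(28 \right)}} = \frac{1}{-607 + \frac{5}{28}} = \frac{1}{- \frac{16991}{28}} = - \frac{28}{16991}$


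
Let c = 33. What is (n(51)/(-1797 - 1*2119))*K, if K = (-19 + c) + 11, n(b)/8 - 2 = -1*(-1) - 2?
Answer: -50/979 ≈ -0.051073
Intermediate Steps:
n(b) = 8 (n(b) = 16 + 8*(-1*(-1) - 2) = 16 + 8*(1 - 2) = 16 + 8*(-1) = 16 - 8 = 8)
K = 25 (K = (-19 + 33) + 11 = 14 + 11 = 25)
(n(51)/(-1797 - 1*2119))*K = (8/(-1797 - 1*2119))*25 = (8/(-1797 - 2119))*25 = (8/(-3916))*25 = (8*(-1/3916))*25 = -2/979*25 = -50/979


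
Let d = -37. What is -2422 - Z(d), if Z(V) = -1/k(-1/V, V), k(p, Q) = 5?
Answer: -12109/5 ≈ -2421.8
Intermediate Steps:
Z(V) = -⅕ (Z(V) = -1/5 = -1*⅕ = -⅕)
-2422 - Z(d) = -2422 - 1*(-⅕) = -2422 + ⅕ = -12109/5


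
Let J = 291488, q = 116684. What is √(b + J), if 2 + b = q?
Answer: 49*√170 ≈ 638.88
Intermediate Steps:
b = 116682 (b = -2 + 116684 = 116682)
√(b + J) = √(116682 + 291488) = √408170 = 49*√170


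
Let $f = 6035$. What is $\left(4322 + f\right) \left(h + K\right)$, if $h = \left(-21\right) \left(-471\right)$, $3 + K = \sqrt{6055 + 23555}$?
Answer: $102410016 + 31071 \sqrt{3290} \approx 1.0419 \cdot 10^{8}$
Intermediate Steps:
$K = -3 + 3 \sqrt{3290}$ ($K = -3 + \sqrt{6055 + 23555} = -3 + \sqrt{29610} = -3 + 3 \sqrt{3290} \approx 169.08$)
$h = 9891$
$\left(4322 + f\right) \left(h + K\right) = \left(4322 + 6035\right) \left(9891 - \left(3 - 3 \sqrt{3290}\right)\right) = 10357 \left(9888 + 3 \sqrt{3290}\right) = 102410016 + 31071 \sqrt{3290}$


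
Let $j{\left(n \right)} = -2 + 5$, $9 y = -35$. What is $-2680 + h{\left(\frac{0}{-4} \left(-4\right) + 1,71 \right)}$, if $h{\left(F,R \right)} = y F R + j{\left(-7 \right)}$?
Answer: $- \frac{26578}{9} \approx -2953.1$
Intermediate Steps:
$y = - \frac{35}{9}$ ($y = \frac{1}{9} \left(-35\right) = - \frac{35}{9} \approx -3.8889$)
$j{\left(n \right)} = 3$
$h{\left(F,R \right)} = 3 - \frac{35 F R}{9}$ ($h{\left(F,R \right)} = - \frac{35 F}{9} R + 3 = - \frac{35 F R}{9} + 3 = 3 - \frac{35 F R}{9}$)
$-2680 + h{\left(\frac{0}{-4} \left(-4\right) + 1,71 \right)} = -2680 + \left(3 - \frac{35}{9} \left(\frac{0}{-4} \left(-4\right) + 1\right) 71\right) = -2680 + \left(3 - \frac{35}{9} \left(0 \left(- \frac{1}{4}\right) \left(-4\right) + 1\right) 71\right) = -2680 + \left(3 - \frac{35}{9} \left(0 \left(-4\right) + 1\right) 71\right) = -2680 + \left(3 - \frac{35}{9} \left(0 + 1\right) 71\right) = -2680 + \left(3 - \frac{35}{9} \cdot 71\right) = -2680 + \left(3 - \frac{2485}{9}\right) = -2680 - \frac{2458}{9} = - \frac{26578}{9}$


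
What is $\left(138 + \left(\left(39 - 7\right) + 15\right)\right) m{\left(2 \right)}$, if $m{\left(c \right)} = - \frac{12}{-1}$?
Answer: $2220$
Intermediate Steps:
$m{\left(c \right)} = 12$ ($m{\left(c \right)} = \left(-12\right) \left(-1\right) = 12$)
$\left(138 + \left(\left(39 - 7\right) + 15\right)\right) m{\left(2 \right)} = \left(138 + \left(\left(39 - 7\right) + 15\right)\right) 12 = \left(138 + \left(32 + 15\right)\right) 12 = \left(138 + 47\right) 12 = 185 \cdot 12 = 2220$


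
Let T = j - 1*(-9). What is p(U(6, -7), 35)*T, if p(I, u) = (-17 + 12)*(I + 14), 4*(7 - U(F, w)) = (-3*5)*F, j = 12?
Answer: -9135/2 ≈ -4567.5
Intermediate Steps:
U(F, w) = 7 + 15*F/4 (U(F, w) = 7 - (-3*5)*F/4 = 7 - (-15)*F/4 = 7 + 15*F/4)
T = 21 (T = 12 - 1*(-9) = 12 + 9 = 21)
p(I, u) = -70 - 5*I (p(I, u) = -5*(14 + I) = -70 - 5*I)
p(U(6, -7), 35)*T = (-70 - 5*(7 + (15/4)*6))*21 = (-70 - 5*(7 + 45/2))*21 = (-70 - 5*59/2)*21 = (-70 - 295/2)*21 = -435/2*21 = -9135/2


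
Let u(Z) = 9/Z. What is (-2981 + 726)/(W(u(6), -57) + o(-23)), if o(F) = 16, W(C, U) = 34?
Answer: -451/10 ≈ -45.100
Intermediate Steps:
(-2981 + 726)/(W(u(6), -57) + o(-23)) = (-2981 + 726)/(34 + 16) = -2255/50 = -2255*1/50 = -451/10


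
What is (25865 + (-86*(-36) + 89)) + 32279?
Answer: 61329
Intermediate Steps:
(25865 + (-86*(-36) + 89)) + 32279 = (25865 + (3096 + 89)) + 32279 = (25865 + 3185) + 32279 = 29050 + 32279 = 61329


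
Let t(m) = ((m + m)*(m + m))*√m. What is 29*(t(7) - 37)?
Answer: -1073 + 5684*√7 ≈ 13965.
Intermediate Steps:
t(m) = 4*m^(5/2) (t(m) = ((2*m)*(2*m))*√m = (4*m²)*√m = 4*m^(5/2))
29*(t(7) - 37) = 29*(4*7^(5/2) - 37) = 29*(4*(49*√7) - 37) = 29*(196*√7 - 37) = 29*(-37 + 196*√7) = -1073 + 5684*√7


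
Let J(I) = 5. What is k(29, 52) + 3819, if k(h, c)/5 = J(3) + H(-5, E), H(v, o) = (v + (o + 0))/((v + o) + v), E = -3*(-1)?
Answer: 26918/7 ≈ 3845.4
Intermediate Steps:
E = 3
H(v, o) = (o + v)/(o + 2*v) (H(v, o) = (v + o)/((o + v) + v) = (o + v)/(o + 2*v))
k(h, c) = 185/7 (k(h, c) = 5*(5 + (3 - 5)/(3 + 2*(-5))) = 5*(5 - 2/(3 - 10)) = 5*(5 - 2/(-7)) = 5*(5 - ⅐*(-2)) = 5*(5 + 2/7) = 5*(37/7) = 185/7)
k(29, 52) + 3819 = 185/7 + 3819 = 26918/7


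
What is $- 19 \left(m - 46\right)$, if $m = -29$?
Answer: $1425$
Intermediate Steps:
$- 19 \left(m - 46\right) = - 19 \left(-29 - 46\right) = \left(-19\right) \left(-75\right) = 1425$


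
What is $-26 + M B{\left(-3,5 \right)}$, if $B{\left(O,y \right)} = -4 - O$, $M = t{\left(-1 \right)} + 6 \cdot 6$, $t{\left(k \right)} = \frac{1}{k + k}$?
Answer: $- \frac{123}{2} \approx -61.5$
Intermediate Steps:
$t{\left(k \right)} = \frac{1}{2 k}$
$M = \frac{71}{2}$ ($M = \frac{1}{2 \left(-1\right)} + 6 \cdot 6 = \frac{1}{2} \left(-1\right) + 36 = - \frac{1}{2} + 36 = \frac{71}{2} \approx 35.5$)
$-26 + M B{\left(-3,5 \right)} = -26 + \frac{71 \left(-4 - -3\right)}{2} = -26 + \frac{71 \left(-4 + 3\right)}{2} = -26 + \frac{71}{2} \left(-1\right) = -26 - \frac{71}{2} = - \frac{123}{2}$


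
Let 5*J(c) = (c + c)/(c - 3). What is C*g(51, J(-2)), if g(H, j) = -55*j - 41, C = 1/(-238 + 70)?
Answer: 83/280 ≈ 0.29643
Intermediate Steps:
C = -1/168 (C = 1/(-168) = -1/168 ≈ -0.0059524)
J(c) = 2*c/(5*(-3 + c)) (J(c) = ((c + c)/(c - 3))/5 = ((2*c)/(-3 + c))/5 = (2*c/(-3 + c))/5 = 2*c/(5*(-3 + c)))
g(H, j) = -41 - 55*j
C*g(51, J(-2)) = -(-41 - 22*(-2)/(-3 - 2))/168 = -(-41 - 22*(-2)/(-5))/168 = -(-41 - 22*(-2)*(-1)/5)/168 = -(-41 - 55*4/25)/168 = -(-41 - 44/5)/168 = -1/168*(-249/5) = 83/280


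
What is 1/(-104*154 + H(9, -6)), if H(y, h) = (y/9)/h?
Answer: -6/96097 ≈ -6.2437e-5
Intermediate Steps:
H(y, h) = y/(9*h) (H(y, h) = (y*(⅑))/h = (y/9)/h = y/(9*h))
1/(-104*154 + H(9, -6)) = 1/(-104*154 + (⅑)*9/(-6)) = 1/(-16016 + (⅑)*9*(-⅙)) = 1/(-16016 - ⅙) = 1/(-96097/6) = -6/96097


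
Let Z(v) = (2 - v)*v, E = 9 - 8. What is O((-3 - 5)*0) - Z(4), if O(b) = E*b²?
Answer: 8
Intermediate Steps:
E = 1
O(b) = b² (O(b) = 1*b² = b²)
Z(v) = v*(2 - v)
O((-3 - 5)*0) - Z(4) = ((-3 - 5)*0)² - 4*(2 - 1*4) = (-8*0)² - 4*(2 - 4) = 0² - 4*(-2) = 0 - 1*(-8) = 0 + 8 = 8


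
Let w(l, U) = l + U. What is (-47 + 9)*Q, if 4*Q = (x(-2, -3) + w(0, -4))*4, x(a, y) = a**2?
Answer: 0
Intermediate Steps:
w(l, U) = U + l
Q = 0 (Q = (((-2)**2 + (-4 + 0))*4)/4 = ((4 - 4)*4)/4 = (0*4)/4 = (1/4)*0 = 0)
(-47 + 9)*Q = (-47 + 9)*0 = -38*0 = 0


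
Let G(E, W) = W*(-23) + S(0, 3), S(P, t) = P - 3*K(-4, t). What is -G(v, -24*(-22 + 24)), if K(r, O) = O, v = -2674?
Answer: -1095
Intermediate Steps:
S(P, t) = P - 3*t
G(E, W) = -9 - 23*W (G(E, W) = W*(-23) + (0 - 3*3) = -23*W + (0 - 9) = -23*W - 9 = -9 - 23*W)
-G(v, -24*(-22 + 24)) = -(-9 - (-552)*(-22 + 24)) = -(-9 - (-552)*2) = -(-9 - 23*(-48)) = -(-9 + 1104) = -1*1095 = -1095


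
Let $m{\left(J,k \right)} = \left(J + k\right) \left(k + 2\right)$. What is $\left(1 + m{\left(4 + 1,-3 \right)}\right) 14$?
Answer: $-14$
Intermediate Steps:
$m{\left(J,k \right)} = \left(2 + k\right) \left(J + k\right)$ ($m{\left(J,k \right)} = \left(J + k\right) \left(2 + k\right) = \left(2 + k\right) \left(J + k\right)$)
$\left(1 + m{\left(4 + 1,-3 \right)}\right) 14 = \left(1 + \left(\left(-3\right)^{2} + 2 \left(4 + 1\right) + 2 \left(-3\right) + \left(4 + 1\right) \left(-3\right)\right)\right) 14 = \left(1 + \left(9 + 2 \cdot 5 - 6 + 5 \left(-3\right)\right)\right) 14 = \left(1 + \left(9 + 10 - 6 - 15\right)\right) 14 = \left(1 - 2\right) 14 = \left(-1\right) 14 = -14$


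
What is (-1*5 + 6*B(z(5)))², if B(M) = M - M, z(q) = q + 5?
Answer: 25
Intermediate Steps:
z(q) = 5 + q
B(M) = 0
(-1*5 + 6*B(z(5)))² = (-1*5 + 6*0)² = (-5 + 0)² = (-5)² = 25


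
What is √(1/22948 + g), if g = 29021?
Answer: 3*√424521368437/11474 ≈ 170.36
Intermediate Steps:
√(1/22948 + g) = √(1/22948 + 29021) = √(665973909/22948) = 3*√424521368437/11474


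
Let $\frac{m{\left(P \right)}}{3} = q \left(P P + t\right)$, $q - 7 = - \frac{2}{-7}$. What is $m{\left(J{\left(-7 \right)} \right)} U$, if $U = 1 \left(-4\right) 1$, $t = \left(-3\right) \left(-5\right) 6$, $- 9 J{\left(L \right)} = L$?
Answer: $- \frac{499052}{63} \approx -7921.5$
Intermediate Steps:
$J{\left(L \right)} = - \frac{L}{9}$
$t = 90$ ($t = 15 \cdot 6 = 90$)
$U = -4$ ($U = \left(-4\right) 1 = -4$)
$q = \frac{51}{7}$ ($q = 7 - \frac{2}{-7} = 7 - - \frac{2}{7} = 7 + \frac{2}{7} = \frac{51}{7} \approx 7.2857$)
$m{\left(P \right)} = \frac{13770}{7} + \frac{153 P^{2}}{7}$ ($m{\left(P \right)} = 3 \frac{51 \left(P P + 90\right)}{7} = 3 \frac{51 \left(P^{2} + 90\right)}{7} = 3 \frac{51 \left(90 + P^{2}\right)}{7} = 3 \left(\frac{4590}{7} + \frac{51 P^{2}}{7}\right) = \frac{13770}{7} + \frac{153 P^{2}}{7}$)
$m{\left(J{\left(-7 \right)} \right)} U = \left(\frac{13770}{7} + \frac{153 \left(\left(- \frac{1}{9}\right) \left(-7\right)\right)^{2}}{7}\right) \left(-4\right) = \left(\frac{13770}{7} + \frac{153 \left(\frac{7}{9}\right)^{2}}{7}\right) \left(-4\right) = \left(\frac{13770}{7} + \frac{153}{7} \cdot \frac{49}{81}\right) \left(-4\right) = \left(\frac{13770}{7} + \frac{119}{9}\right) \left(-4\right) = \frac{124763}{63} \left(-4\right) = - \frac{499052}{63}$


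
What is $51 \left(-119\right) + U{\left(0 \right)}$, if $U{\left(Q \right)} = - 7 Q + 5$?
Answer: $-6064$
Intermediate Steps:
$U{\left(Q \right)} = 5 - 7 Q$
$51 \left(-119\right) + U{\left(0 \right)} = 51 \left(-119\right) + \left(5 - 0\right) = -6069 + \left(5 + 0\right) = -6069 + 5 = -6064$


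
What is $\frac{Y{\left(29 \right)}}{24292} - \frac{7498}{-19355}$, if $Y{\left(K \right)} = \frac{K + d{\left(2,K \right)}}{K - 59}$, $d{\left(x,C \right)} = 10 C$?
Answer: $\frac{1091613647}{2821029960} \approx 0.38696$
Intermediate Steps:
$Y{\left(K \right)} = \frac{11 K}{-59 + K}$ ($Y{\left(K \right)} = \frac{K + 10 K}{K - 59} = \frac{11 K}{-59 + K}$)
$\frac{Y{\left(29 \right)}}{24292} - \frac{7498}{-19355} = \frac{11 \cdot 29 \frac{1}{-59 + 29}}{24292} - \frac{7498}{-19355} = 11 \cdot 29 \frac{1}{-30} \cdot \frac{1}{24292} - - \frac{7498}{19355} = 11 \cdot 29 \left(- \frac{1}{30}\right) \frac{1}{24292} + \frac{7498}{19355} = \left(- \frac{319}{30}\right) \frac{1}{24292} + \frac{7498}{19355} = - \frac{319}{728760} + \frac{7498}{19355} = \frac{1091613647}{2821029960}$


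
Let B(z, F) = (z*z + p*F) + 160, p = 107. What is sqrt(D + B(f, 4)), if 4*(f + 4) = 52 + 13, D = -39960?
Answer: I*sqrt(627551)/4 ≈ 198.05*I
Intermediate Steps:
f = 49/4 (f = -4 + (52 + 13)/4 = -4 + (1/4)*65 = -4 + 65/4 = 49/4 ≈ 12.250)
B(z, F) = 160 + z**2 + 107*F (B(z, F) = (z*z + 107*F) + 160 = (z**2 + 107*F) + 160 = 160 + z**2 + 107*F)
sqrt(D + B(f, 4)) = sqrt(-39960 + (160 + (49/4)**2 + 107*4)) = sqrt(-39960 + (160 + 2401/16 + 428)) = sqrt(-39960 + 11809/16) = sqrt(-627551/16) = I*sqrt(627551)/4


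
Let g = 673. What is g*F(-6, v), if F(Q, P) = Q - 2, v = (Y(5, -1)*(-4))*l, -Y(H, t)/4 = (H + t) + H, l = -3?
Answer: -5384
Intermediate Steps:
Y(H, t) = -8*H - 4*t (Y(H, t) = -4*((H + t) + H) = -4*(t + 2*H) = -8*H - 4*t)
v = -432 (v = ((-8*5 - 4*(-1))*(-4))*(-3) = ((-40 + 4)*(-4))*(-3) = -36*(-4)*(-3) = 144*(-3) = -432)
F(Q, P) = -2 + Q
g*F(-6, v) = 673*(-2 - 6) = 673*(-8) = -5384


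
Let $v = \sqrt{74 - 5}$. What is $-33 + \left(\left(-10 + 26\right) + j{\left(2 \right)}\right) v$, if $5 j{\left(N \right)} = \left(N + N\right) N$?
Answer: $-33 + \frac{88 \sqrt{69}}{5} \approx 113.2$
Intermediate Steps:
$j{\left(N \right)} = \frac{2 N^{2}}{5}$ ($j{\left(N \right)} = \frac{\left(N + N\right) N}{5} = \frac{2 N N}{5} = \frac{2 N^{2}}{5}$)
$v = \sqrt{69} \approx 8.3066$
$-33 + \left(\left(-10 + 26\right) + j{\left(2 \right)}\right) v = -33 + \left(\left(-10 + 26\right) + \frac{2 \cdot 2^{2}}{5}\right) \sqrt{69} = -33 + \left(16 + \frac{2}{5} \cdot 4\right) \sqrt{69} = -33 + \left(16 + \frac{8}{5}\right) \sqrt{69} = -33 + \frac{88 \sqrt{69}}{5}$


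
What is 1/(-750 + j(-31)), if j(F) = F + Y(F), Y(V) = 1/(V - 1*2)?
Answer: -33/25774 ≈ -0.0012804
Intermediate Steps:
Y(V) = 1/(-2 + V) (Y(V) = 1/(V - 2) = 1/(-2 + V))
j(F) = F + 1/(-2 + F)
1/(-750 + j(-31)) = 1/(-750 + (1 - 31*(-2 - 31))/(-2 - 31)) = 1/(-750 + (1 - 31*(-33))/(-33)) = 1/(-750 - (1 + 1023)/33) = 1/(-750 - 1/33*1024) = 1/(-750 - 1024/33) = 1/(-25774/33) = -33/25774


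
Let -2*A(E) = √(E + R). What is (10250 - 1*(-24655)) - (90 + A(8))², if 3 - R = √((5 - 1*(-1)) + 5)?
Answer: 34905 - (180 - √(11 - √11))²/4 ≈ 27053.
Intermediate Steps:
R = 3 - √11 (R = 3 - √((5 - 1*(-1)) + 5) = 3 - √((5 + 1) + 5) = 3 - √(6 + 5) = 3 - √11 ≈ -0.31662)
A(E) = -√(3 + E - √11)/2 (A(E) = -√(E + (3 - √11))/2 = -√(3 + E - √11)/2)
(10250 - 1*(-24655)) - (90 + A(8))² = (10250 - 1*(-24655)) - (90 - √(3 + 8 - √11)/2)² = (10250 + 24655) - (90 - √(11 - √11)/2)² = 34905 - (90 - √(11 - √11)/2)²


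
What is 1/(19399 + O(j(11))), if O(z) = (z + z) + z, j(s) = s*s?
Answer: 1/19762 ≈ 5.0602e-5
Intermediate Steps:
j(s) = s**2
O(z) = 3*z (O(z) = 2*z + z = 3*z)
1/(19399 + O(j(11))) = 1/(19399 + 3*11**2) = 1/(19399 + 3*121) = 1/(19399 + 363) = 1/19762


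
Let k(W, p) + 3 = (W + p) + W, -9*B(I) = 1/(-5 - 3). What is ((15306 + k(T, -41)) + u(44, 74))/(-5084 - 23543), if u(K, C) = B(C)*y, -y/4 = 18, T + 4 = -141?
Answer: -14971/28627 ≈ -0.52297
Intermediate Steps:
T = -145 (T = -4 - 141 = -145)
y = -72 (y = -4*18 = -72)
B(I) = 1/72 (B(I) = -1/(9*(-5 - 3)) = -⅑/(-8) = -⅑*(-⅛) = 1/72)
u(K, C) = -1 (u(K, C) = (1/72)*(-72) = -1)
k(W, p) = -3 + p + 2*W (k(W, p) = -3 + ((W + p) + W) = -3 + (p + 2*W) = -3 + p + 2*W)
((15306 + k(T, -41)) + u(44, 74))/(-5084 - 23543) = ((15306 + (-3 - 41 + 2*(-145))) - 1)/(-5084 - 23543) = ((15306 + (-3 - 41 - 290)) - 1)/(-28627) = ((15306 - 334) - 1)*(-1/28627) = (14972 - 1)*(-1/28627) = 14971*(-1/28627) = -14971/28627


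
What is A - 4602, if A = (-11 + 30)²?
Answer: -4241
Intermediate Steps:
A = 361 (A = 19² = 361)
A - 4602 = 361 - 4602 = -4241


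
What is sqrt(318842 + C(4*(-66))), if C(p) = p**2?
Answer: sqrt(388538) ≈ 623.33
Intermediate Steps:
sqrt(318842 + C(4*(-66))) = sqrt(318842 + (4*(-66))**2) = sqrt(318842 + (-264)**2) = sqrt(318842 + 69696) = sqrt(388538)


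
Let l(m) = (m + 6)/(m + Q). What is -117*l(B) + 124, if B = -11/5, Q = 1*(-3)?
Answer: 419/2 ≈ 209.50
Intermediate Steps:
Q = -3
B = -11/5 (B = -11*1/5 = -11/5 ≈ -2.2000)
l(m) = (6 + m)/(-3 + m) (l(m) = (m + 6)/(m - 3) = (6 + m)/(-3 + m))
-117*l(B) + 124 = -117*(6 - 11/5)/(-3 - 11/5) + 124 = -117*19/((-26/5)*5) + 124 = -(-45)*19/(2*5) + 124 = -117*(-19/26) + 124 = 171/2 + 124 = 419/2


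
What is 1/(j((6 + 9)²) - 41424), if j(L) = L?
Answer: -1/41199 ≈ -2.4272e-5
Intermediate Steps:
1/(j((6 + 9)²) - 41424) = 1/((6 + 9)² - 41424) = 1/(15² - 41424) = 1/(225 - 41424) = 1/(-41199) = -1/41199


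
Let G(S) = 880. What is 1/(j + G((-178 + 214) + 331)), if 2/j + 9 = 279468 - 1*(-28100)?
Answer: 307559/270651922 ≈ 0.0011364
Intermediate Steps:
j = 2/307559 (j = 2/(-9 + (279468 - 1*(-28100))) = 2/(-9 + (279468 + 28100)) = 2/(-9 + 307568) = 2/307559 ≈ 6.5028e-6)
1/(j + G((-178 + 214) + 331)) = 1/(2/307559 + 880) = 1/(270651922/307559) = 307559/270651922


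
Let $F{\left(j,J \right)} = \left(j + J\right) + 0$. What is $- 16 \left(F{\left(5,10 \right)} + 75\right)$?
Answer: $-1440$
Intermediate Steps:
$F{\left(j,J \right)} = J + j$ ($F{\left(j,J \right)} = \left(J + j\right) + 0 = J + j$)
$- 16 \left(F{\left(5,10 \right)} + 75\right) = - 16 \left(\left(10 + 5\right) + 75\right) = - 16 \left(15 + 75\right) = \left(-16\right) 90 = -1440$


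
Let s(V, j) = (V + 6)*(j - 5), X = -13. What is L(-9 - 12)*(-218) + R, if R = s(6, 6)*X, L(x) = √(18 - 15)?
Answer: -156 - 218*√3 ≈ -533.59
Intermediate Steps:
s(V, j) = (-5 + j)*(6 + V) (s(V, j) = (6 + V)*(-5 + j) = (-5 + j)*(6 + V))
L(x) = √3
R = -156 (R = (-30 - 5*6 + 6*6 + 6*6)*(-13) = (-30 - 30 + 36 + 36)*(-13) = 12*(-13) = -156)
L(-9 - 12)*(-218) + R = √3*(-218) - 156 = -218*√3 - 156 = -156 - 218*√3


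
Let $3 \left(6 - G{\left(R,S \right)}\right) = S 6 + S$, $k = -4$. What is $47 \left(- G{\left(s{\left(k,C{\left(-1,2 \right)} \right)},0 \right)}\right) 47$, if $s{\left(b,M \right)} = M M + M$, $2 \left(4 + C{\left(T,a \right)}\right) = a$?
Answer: $-13254$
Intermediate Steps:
$C{\left(T,a \right)} = -4 + \frac{a}{2}$
$s{\left(b,M \right)} = M + M^{2}$ ($s{\left(b,M \right)} = M^{2} + M = M + M^{2}$)
$G{\left(R,S \right)} = 6 - \frac{7 S}{3}$ ($G{\left(R,S \right)} = 6 - \frac{S 6 + S}{3} = 6 - \frac{6 S + S}{3} = 6 - \frac{7 S}{3}$)
$47 \left(- G{\left(s{\left(k,C{\left(-1,2 \right)} \right)},0 \right)}\right) 47 = 47 \left(- (6 - 0)\right) 47 = 47 \left(- (6 + 0)\right) 47 = 47 \left(\left(-1\right) 6\right) 47 = 47 \left(-6\right) 47 = \left(-282\right) 47 = -13254$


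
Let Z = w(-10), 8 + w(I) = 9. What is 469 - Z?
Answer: 468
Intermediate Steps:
w(I) = 1 (w(I) = -8 + 9 = 1)
Z = 1
469 - Z = 469 - 1*1 = 469 - 1 = 468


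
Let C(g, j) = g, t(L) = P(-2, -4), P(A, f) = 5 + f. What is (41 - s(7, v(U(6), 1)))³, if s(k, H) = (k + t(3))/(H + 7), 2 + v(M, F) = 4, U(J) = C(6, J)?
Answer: 47045881/729 ≈ 64535.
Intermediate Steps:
t(L) = 1 (t(L) = 5 - 4 = 1)
U(J) = 6
v(M, F) = 2 (v(M, F) = -2 + 4 = 2)
s(k, H) = (1 + k)/(7 + H) (s(k, H) = (k + 1)/(H + 7) = (1 + k)/(7 + H))
(41 - s(7, v(U(6), 1)))³ = (41 - (1 + 7)/(7 + 2))³ = (41 - 8/9)³ = (361/9)³ = 47045881/729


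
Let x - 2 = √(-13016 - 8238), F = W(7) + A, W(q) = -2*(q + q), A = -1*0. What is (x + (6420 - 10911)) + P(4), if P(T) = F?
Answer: -4517 + I*√21254 ≈ -4517.0 + 145.79*I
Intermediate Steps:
A = 0
W(q) = -4*q
F = -28 (F = -4*7 + 0 = -28 + 0 = -28)
P(T) = -28
x = 2 + I*√21254 (x = 2 + √(-13016 - 8238) = 2 + √(-21254) = 2 + I*√21254 ≈ 2.0 + 145.79*I)
(x + (6420 - 10911)) + P(4) = ((2 + I*√21254) + (6420 - 10911)) - 28 = ((2 + I*√21254) - 4491) - 28 = (-4489 + I*√21254) - 28 = -4517 + I*√21254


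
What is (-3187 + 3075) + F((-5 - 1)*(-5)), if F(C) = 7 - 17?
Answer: -122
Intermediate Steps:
F(C) = -10
(-3187 + 3075) + F((-5 - 1)*(-5)) = (-3187 + 3075) - 10 = -112 - 10 = -122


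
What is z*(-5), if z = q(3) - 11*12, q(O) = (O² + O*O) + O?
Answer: 555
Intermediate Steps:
q(O) = O + 2*O² (q(O) = (O² + O²) + O = 2*O² + O = O + 2*O²)
z = -111 (z = 3*(1 + 2*3) - 11*12 = 3*(1 + 6) - 132 = 3*7 - 132 = 21 - 132 = -111)
z*(-5) = -111*(-5) = 555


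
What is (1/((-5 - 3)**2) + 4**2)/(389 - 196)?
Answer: 1025/12352 ≈ 0.082983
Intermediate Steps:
(1/((-5 - 3)**2) + 4**2)/(389 - 196) = (1/((-8)**2) + 16)/193 = (1/64 + 16)*(1/193) = (1025/64)*(1/193) = 1025/12352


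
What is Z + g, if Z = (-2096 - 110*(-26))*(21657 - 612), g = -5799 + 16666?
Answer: 16089247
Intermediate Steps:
g = 10867
Z = 16078380 (Z = (-2096 + 2860)*21045 = 764*21045 = 16078380)
Z + g = 16078380 + 10867 = 16089247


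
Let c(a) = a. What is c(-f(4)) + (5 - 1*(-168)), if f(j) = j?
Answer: 169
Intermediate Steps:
c(-f(4)) + (5 - 1*(-168)) = -1*4 + (5 - 1*(-168)) = -4 + (5 + 168) = -4 + 173 = 169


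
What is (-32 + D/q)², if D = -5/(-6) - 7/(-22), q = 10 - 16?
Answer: 10156969/9801 ≈ 1036.3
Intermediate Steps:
q = -6
D = 38/33 (D = -5*(-⅙) - 7*(-1/22) = ⅚ + 7/22 = 38/33 ≈ 1.1515)
(-32 + D/q)² = (-32 + (38/33)/(-6))² = (-32 + (38/33)*(-⅙))² = (-32 - 19/99)² = (-3187/99)² = 10156969/9801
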